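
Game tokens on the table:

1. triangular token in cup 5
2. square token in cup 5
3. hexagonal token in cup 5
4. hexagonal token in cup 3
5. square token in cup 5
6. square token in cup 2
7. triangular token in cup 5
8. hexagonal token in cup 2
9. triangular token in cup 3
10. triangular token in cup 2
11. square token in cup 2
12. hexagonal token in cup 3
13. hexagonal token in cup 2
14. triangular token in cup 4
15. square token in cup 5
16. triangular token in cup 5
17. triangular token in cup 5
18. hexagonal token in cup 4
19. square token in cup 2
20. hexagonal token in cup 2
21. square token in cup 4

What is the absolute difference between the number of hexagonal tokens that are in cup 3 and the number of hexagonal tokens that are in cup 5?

hexagonal tokens in cup 3: 2. hexagonal tokens in cup 5: 1.
|2 − 1| = 2 − 1 = 1.

1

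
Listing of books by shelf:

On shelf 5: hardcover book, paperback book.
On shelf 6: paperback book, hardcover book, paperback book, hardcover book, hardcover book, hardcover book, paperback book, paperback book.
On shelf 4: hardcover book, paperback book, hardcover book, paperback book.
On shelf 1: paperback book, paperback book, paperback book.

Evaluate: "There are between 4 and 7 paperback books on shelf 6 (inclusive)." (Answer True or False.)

|paperback books on shelf 6| = 4.
The claim requires 4 ≤ 4 ≤ 7, which holds.

True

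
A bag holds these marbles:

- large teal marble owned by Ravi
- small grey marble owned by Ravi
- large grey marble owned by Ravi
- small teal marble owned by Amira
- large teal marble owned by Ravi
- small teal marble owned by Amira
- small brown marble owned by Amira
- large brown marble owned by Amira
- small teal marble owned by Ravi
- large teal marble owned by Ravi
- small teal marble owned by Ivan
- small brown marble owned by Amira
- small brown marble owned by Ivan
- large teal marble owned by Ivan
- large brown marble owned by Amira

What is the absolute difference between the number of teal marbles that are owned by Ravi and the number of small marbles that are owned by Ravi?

2

teal marbles owned by Ravi: 4. small marbles owned by Ravi: 2.
|4 − 2| = 4 − 2 = 2.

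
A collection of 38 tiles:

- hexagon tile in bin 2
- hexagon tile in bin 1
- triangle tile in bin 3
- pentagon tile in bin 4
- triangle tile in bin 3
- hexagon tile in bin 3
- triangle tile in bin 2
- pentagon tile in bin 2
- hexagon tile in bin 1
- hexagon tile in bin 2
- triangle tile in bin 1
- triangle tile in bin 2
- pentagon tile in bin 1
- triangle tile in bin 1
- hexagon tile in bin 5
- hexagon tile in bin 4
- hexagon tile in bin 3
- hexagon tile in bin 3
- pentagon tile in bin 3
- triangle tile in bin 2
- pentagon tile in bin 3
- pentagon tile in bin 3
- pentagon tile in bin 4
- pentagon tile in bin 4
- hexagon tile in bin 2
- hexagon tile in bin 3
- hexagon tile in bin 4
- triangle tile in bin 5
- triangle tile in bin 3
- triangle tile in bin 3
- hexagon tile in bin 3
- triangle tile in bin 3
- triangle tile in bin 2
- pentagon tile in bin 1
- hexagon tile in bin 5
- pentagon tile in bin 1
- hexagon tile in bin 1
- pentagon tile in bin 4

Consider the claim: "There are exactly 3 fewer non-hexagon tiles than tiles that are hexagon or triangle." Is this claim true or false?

False

non-hexagon tiles: 23.
tiles that are hexagon or triangle: 27.
The claim requires 27 − 23 (= 4) to equal 3, which does not hold.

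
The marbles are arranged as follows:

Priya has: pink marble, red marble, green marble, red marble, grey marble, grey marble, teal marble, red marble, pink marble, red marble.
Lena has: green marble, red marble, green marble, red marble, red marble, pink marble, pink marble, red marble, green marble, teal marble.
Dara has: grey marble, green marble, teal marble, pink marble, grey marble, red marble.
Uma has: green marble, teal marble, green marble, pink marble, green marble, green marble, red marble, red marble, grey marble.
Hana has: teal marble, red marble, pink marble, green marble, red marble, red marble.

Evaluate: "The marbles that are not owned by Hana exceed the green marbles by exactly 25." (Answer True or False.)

True

marbles that are not owned by Hana: 35.
green marbles: 10.
The claim requires 35 − 10 (= 25) to equal 25, which holds.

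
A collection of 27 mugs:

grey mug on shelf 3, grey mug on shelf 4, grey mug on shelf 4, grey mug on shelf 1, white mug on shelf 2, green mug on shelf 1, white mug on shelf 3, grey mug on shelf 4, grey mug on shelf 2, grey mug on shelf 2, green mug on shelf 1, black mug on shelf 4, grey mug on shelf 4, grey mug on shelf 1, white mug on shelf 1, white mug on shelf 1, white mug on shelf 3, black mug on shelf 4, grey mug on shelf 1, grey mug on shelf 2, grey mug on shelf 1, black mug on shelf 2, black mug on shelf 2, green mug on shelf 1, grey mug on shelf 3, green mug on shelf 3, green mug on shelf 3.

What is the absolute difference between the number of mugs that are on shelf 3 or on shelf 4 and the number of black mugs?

mugs on shelf 3 or on shelf 4: 12. black mugs: 4.
|12 − 4| = 12 − 4 = 8.

8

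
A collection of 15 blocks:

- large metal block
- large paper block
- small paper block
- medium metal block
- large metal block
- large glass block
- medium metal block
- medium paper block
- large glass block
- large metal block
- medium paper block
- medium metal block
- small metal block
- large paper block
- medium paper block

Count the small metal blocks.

1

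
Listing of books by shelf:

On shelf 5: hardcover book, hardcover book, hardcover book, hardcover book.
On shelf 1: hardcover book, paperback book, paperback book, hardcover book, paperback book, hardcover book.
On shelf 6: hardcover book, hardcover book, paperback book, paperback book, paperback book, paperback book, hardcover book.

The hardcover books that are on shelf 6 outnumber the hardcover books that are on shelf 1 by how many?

hardcover books on shelf 6: 3.
hardcover books on shelf 1: 3.
3 − 3 = 0.

0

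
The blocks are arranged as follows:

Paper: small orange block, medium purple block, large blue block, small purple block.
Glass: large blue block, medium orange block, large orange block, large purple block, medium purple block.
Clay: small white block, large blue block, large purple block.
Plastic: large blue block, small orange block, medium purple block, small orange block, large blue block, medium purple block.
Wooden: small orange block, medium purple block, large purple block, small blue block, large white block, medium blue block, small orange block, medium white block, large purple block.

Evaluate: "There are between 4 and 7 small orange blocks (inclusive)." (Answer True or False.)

True

small orange blocks: 5.
The claim requires 4 ≤ 5 ≤ 7, which holds.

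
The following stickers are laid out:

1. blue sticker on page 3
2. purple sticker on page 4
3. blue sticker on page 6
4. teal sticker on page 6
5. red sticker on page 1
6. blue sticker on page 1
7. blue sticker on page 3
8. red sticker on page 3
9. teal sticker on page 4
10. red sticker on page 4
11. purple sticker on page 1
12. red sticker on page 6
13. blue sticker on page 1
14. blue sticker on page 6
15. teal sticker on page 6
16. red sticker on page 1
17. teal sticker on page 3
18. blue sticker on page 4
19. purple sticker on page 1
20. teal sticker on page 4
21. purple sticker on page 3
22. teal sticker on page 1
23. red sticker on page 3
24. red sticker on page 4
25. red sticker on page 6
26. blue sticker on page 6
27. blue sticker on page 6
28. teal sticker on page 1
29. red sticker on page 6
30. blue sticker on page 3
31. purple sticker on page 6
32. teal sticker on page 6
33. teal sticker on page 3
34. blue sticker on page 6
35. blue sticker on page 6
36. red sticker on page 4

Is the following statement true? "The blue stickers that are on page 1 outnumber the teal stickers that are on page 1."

blue stickers on page 1: 2.
teal stickers on page 1: 2.
The claim requires 2 > 2, which does not hold.

False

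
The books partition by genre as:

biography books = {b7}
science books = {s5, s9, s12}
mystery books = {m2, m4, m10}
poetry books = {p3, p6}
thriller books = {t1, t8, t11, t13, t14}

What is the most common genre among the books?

thriller

Counts by genre: thriller 5, mystery 3, science 3, poetry 2, biography 1.
The maximum is 5, held uniquely by thriller.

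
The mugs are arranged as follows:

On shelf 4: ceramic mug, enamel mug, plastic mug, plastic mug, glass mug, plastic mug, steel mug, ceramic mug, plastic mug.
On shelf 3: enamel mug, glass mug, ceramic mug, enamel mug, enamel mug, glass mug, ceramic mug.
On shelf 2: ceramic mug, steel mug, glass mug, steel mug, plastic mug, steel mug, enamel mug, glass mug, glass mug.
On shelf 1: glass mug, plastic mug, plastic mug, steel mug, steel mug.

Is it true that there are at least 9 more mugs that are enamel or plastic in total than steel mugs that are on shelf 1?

|mugs that are enamel or plastic| = 12.
|steel mugs on shelf 1| = 2.
The claim requires 12 − 2 = 10 ≥ 9, which holds.

True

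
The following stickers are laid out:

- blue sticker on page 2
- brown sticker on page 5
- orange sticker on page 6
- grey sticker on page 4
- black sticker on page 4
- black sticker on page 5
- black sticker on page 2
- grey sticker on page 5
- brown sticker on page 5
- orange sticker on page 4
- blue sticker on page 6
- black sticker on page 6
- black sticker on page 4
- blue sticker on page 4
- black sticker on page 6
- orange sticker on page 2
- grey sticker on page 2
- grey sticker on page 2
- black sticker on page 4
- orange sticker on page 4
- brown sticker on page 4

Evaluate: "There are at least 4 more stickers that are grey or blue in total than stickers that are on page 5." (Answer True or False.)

False

There are 7 stickers that are grey or blue.
There are 4 stickers on page 5.
The claim requires 7 − 4 = 3 ≥ 4, which does not hold.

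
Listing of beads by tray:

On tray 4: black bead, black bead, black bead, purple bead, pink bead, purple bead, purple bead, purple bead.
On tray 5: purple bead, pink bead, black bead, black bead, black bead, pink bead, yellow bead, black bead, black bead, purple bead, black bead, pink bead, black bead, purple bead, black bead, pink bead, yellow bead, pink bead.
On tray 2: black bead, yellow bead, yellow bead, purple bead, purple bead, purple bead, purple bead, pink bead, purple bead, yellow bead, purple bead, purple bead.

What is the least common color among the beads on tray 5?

yellow

Counts by color (restricted to beads on tray 5): black 8, pink 5, purple 3, yellow 2.
The minimum is 2, held uniquely by yellow.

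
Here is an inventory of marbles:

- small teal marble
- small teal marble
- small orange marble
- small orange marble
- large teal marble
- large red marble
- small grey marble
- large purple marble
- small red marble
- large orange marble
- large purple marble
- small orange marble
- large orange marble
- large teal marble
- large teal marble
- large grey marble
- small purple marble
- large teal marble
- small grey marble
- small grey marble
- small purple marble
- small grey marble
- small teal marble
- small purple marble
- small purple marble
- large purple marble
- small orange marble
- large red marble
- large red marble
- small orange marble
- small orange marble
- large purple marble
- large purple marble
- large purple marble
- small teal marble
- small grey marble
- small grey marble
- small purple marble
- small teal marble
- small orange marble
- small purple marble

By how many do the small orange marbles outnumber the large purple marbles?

small orange marbles: 7.
large purple marbles: 6.
7 − 6 = 1.

1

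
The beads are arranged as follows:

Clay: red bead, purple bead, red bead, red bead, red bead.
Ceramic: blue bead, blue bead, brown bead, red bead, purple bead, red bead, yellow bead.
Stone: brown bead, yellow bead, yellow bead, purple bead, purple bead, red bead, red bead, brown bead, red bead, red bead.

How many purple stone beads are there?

2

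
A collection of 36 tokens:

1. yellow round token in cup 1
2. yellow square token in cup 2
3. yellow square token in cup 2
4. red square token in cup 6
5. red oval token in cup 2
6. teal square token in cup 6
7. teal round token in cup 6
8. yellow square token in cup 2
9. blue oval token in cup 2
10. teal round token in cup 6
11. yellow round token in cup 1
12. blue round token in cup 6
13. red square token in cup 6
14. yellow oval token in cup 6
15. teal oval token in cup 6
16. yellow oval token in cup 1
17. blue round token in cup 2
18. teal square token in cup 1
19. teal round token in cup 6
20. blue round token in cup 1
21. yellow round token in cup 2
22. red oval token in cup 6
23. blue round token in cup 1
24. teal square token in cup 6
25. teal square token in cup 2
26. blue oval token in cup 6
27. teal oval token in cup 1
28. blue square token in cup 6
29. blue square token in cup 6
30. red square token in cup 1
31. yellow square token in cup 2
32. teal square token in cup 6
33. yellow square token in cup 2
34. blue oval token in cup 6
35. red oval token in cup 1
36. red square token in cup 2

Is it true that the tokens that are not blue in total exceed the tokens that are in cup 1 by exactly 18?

There are 27 tokens that are not blue.
There are 9 tokens in cup 1.
The claim requires 27 − 9 (= 18) to equal 18, which holds.

True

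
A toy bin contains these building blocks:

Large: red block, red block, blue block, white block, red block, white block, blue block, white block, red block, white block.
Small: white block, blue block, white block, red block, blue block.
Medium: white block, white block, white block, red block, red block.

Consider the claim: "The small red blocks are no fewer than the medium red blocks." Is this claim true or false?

There is 1 small red block.
There are 2 medium red blocks.
The claim requires 1 ≥ 2, which does not hold.

False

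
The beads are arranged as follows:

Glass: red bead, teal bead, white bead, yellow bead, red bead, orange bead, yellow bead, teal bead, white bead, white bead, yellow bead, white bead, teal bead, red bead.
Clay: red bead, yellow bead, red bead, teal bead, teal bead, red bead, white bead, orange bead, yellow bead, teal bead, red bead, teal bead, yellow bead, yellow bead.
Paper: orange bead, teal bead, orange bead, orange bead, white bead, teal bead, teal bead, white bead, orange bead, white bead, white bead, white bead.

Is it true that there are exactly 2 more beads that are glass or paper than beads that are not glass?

False

beads that are glass or paper: 26.
beads that are not glass: 26.
The claim requires 26 − 26 (= 0) to equal 2, which does not hold.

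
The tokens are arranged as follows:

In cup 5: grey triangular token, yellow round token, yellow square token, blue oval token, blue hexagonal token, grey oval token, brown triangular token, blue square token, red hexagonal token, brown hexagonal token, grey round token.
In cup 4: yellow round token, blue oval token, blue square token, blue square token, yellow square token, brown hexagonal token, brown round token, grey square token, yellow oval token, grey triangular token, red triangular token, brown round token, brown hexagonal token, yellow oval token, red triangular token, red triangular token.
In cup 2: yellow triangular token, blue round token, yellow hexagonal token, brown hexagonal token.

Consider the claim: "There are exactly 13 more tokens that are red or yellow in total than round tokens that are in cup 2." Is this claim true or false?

False

There are 12 tokens that are red or yellow.
There is 1 round token in cup 2.
The claim requires 12 − 1 (= 11) to equal 13, which does not hold.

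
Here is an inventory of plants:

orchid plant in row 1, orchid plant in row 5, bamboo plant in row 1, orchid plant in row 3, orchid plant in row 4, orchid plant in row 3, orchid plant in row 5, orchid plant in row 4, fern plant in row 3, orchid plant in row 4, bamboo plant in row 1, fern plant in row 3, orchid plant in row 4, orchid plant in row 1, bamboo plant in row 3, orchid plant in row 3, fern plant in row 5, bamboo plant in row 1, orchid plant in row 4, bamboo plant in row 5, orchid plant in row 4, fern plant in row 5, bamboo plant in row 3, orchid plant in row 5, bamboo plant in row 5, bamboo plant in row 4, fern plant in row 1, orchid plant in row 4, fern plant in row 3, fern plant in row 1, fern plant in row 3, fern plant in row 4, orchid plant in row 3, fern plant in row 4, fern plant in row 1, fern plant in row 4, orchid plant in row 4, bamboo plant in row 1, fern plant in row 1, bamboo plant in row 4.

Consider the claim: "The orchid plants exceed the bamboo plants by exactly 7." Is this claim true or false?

|orchid plants| = 17.
|bamboo plants| = 10.
The claim requires 17 − 10 (= 7) to equal 7, which holds.

True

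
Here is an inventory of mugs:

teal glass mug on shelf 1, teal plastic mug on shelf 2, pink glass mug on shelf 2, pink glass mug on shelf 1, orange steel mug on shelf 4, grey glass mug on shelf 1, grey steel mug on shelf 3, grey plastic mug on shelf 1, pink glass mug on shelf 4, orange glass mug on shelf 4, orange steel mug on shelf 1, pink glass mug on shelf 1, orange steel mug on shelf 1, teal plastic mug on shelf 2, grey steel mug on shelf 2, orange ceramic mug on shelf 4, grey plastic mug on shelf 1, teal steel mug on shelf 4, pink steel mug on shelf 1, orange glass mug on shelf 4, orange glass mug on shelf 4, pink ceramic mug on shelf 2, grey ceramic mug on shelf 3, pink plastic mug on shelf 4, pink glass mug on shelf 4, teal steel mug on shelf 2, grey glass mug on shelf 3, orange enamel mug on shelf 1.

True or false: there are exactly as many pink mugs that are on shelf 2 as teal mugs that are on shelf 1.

|pink mugs on shelf 2| = 2.
|teal mugs on shelf 1| = 1.
The claim requires 2 = 1, which does not hold.

False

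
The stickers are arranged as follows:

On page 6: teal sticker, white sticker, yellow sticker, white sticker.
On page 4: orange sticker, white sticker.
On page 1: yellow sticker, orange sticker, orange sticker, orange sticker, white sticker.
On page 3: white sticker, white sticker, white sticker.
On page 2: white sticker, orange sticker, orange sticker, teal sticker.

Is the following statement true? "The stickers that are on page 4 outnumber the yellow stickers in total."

False

There are 2 stickers on page 4.
There are 2 yellow stickers.
The claim requires 2 > 2, which does not hold.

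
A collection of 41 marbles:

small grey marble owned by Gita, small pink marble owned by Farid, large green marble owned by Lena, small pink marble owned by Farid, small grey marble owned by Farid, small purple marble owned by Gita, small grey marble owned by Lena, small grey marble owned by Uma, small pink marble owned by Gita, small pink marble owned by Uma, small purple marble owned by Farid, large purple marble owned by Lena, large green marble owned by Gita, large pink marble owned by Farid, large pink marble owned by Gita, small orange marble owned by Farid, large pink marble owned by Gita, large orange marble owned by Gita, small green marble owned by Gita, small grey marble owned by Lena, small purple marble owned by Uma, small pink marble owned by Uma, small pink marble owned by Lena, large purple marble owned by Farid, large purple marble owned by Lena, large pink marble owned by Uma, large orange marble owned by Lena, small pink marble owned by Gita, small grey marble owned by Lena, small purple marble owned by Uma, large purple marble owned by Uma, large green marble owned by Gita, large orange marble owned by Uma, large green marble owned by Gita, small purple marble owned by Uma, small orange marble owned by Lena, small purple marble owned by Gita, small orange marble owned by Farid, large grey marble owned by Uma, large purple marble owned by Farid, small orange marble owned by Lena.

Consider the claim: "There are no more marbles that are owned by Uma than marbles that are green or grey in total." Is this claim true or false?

True

marbles owned by Uma: 10.
marbles that are green or grey: 12.
The claim requires 10 ≤ 12, which holds.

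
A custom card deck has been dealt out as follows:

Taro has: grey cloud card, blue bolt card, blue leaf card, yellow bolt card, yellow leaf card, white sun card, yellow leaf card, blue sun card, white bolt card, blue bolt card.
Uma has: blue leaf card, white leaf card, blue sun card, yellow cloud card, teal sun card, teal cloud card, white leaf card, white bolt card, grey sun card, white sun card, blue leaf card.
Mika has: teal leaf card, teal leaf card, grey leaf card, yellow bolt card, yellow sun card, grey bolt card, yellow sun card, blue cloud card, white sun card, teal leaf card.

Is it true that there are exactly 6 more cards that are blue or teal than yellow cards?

cards that are blue or teal: 13.
yellow cards: 7.
The claim requires 13 − 7 (= 6) to equal 6, which holds.

True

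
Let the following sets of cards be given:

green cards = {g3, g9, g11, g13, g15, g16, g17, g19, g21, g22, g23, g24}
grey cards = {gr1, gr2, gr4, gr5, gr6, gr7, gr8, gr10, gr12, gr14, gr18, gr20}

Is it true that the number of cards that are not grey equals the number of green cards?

True

There are 12 cards that are not grey.
There are 12 green cards.
The claim requires 12 = 12, which holds.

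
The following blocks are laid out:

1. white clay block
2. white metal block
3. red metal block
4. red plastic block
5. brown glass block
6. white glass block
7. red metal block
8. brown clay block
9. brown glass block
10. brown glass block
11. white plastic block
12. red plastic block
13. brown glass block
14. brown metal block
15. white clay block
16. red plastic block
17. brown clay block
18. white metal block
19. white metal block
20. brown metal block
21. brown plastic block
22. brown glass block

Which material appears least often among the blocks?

Counts by material: metal 7, glass 6, plastic 5, clay 4.
The minimum is 4, held uniquely by clay.

clay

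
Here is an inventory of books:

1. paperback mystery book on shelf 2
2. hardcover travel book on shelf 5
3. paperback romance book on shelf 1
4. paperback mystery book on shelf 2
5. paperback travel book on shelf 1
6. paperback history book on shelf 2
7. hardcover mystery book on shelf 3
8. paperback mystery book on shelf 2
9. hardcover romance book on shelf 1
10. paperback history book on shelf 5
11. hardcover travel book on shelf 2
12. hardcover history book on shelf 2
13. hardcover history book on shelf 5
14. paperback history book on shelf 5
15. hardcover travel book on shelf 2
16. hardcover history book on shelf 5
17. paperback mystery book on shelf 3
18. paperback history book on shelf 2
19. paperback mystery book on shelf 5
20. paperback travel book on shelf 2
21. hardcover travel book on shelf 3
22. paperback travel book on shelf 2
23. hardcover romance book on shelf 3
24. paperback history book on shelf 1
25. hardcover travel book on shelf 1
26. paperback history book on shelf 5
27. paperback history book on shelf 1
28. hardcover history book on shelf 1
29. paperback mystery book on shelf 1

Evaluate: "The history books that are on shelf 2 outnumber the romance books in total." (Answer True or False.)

There are 3 history books on shelf 2.
There are 3 romance books.
The claim requires 3 > 3, which does not hold.

False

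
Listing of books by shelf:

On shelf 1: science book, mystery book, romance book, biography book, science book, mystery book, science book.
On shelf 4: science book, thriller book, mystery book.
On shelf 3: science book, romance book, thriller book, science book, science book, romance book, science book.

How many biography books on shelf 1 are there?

1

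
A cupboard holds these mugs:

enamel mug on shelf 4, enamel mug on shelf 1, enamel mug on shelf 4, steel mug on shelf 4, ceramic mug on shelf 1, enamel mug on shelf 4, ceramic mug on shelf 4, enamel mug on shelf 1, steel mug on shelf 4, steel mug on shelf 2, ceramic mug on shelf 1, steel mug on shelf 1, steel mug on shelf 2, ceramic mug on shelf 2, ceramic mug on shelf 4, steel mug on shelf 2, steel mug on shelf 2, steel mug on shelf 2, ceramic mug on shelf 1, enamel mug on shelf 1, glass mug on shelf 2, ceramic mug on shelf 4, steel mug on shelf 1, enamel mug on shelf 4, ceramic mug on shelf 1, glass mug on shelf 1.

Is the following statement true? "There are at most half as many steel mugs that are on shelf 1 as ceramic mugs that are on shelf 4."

There are 2 steel mugs on shelf 1.
There are 3 ceramic mugs on shelf 4.
The claim requires 2 × 2 = 4 ≤ 3, which does not hold.

False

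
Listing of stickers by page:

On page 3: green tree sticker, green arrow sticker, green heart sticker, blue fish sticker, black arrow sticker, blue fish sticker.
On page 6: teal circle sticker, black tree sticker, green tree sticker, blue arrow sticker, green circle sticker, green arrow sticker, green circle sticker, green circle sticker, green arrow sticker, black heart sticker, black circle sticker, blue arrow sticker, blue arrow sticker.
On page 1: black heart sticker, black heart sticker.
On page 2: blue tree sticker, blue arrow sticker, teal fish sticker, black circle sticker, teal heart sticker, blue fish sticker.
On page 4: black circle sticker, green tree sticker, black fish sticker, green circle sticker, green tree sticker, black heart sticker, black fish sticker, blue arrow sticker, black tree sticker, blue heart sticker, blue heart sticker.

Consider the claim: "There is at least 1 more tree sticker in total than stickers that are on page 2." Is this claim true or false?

|tree stickers| = 7.
|stickers on page 2| = 6.
The claim requires 7 − 6 = 1 ≥ 1, which holds.

True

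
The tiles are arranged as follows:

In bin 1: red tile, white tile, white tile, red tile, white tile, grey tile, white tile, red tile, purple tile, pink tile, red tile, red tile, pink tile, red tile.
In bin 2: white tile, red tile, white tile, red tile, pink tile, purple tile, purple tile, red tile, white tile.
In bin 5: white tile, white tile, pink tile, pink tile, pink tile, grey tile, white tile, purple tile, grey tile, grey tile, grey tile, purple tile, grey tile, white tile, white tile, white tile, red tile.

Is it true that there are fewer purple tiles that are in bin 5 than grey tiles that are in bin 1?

False

purple tiles in bin 5: 2.
grey tiles in bin 1: 1.
The claim requires 2 < 1, which does not hold.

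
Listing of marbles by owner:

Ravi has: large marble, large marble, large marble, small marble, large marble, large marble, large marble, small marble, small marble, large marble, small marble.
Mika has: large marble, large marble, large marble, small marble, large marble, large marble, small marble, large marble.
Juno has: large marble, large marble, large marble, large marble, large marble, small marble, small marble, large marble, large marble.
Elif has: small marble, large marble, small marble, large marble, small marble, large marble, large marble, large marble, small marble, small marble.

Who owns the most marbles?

Ravi

Counts by owner: Ravi→11, Elif→10, Juno→9, Mika→8.
The maximum is 11, held uniquely by Ravi.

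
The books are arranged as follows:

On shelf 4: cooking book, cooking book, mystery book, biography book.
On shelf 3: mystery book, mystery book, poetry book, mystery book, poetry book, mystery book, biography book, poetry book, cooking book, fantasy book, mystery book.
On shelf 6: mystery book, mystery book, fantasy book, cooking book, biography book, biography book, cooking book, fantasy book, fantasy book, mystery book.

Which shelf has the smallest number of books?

Counts by shelf: shelf 3→11, shelf 6→10, shelf 4→4.
The minimum is 4, held uniquely by shelf 4.

shelf 4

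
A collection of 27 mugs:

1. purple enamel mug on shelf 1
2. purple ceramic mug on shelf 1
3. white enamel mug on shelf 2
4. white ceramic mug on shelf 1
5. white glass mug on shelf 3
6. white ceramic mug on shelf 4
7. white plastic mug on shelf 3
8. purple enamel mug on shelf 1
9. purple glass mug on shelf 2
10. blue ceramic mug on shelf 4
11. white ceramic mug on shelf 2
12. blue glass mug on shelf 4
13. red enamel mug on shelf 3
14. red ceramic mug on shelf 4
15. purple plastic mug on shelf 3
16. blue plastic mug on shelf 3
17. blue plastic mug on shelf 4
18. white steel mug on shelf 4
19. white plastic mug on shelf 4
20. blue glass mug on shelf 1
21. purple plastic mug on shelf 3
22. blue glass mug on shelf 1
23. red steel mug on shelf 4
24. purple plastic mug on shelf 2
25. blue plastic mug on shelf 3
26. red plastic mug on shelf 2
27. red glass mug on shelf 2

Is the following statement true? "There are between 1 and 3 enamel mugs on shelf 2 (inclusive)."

enamel mugs on shelf 2: 1.
The claim requires 1 ≤ 1 ≤ 3, which holds.

True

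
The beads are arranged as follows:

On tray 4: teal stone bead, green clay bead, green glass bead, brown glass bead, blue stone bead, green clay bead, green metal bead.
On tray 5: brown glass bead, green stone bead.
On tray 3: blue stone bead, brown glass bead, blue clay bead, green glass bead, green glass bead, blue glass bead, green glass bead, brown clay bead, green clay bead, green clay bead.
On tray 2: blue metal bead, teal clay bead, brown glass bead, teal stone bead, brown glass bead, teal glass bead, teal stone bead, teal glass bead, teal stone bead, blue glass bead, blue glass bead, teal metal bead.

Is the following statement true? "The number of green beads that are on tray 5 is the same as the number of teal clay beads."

True

There is 1 green bead on tray 5.
There is 1 teal clay bead.
The claim requires 1 = 1, which holds.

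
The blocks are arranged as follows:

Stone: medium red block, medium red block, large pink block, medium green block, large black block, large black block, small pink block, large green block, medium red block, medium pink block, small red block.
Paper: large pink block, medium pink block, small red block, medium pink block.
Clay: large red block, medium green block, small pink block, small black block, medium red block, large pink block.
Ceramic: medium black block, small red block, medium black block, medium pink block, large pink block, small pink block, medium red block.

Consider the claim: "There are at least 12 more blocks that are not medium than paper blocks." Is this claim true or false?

blocks that are not medium: 15.
paper blocks: 4.
The claim requires 15 − 4 = 11 ≥ 12, which does not hold.

False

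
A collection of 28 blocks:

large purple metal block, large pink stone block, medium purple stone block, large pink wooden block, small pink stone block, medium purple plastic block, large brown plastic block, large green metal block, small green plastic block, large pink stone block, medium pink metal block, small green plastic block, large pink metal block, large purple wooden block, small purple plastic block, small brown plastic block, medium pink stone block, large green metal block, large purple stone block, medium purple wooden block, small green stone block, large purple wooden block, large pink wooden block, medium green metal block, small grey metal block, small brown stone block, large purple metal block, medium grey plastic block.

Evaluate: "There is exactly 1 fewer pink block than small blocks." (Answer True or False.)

False

There are 8 pink blocks.
There are 8 small blocks.
The claim requires 8 − 8 (= 0) to equal 1, which does not hold.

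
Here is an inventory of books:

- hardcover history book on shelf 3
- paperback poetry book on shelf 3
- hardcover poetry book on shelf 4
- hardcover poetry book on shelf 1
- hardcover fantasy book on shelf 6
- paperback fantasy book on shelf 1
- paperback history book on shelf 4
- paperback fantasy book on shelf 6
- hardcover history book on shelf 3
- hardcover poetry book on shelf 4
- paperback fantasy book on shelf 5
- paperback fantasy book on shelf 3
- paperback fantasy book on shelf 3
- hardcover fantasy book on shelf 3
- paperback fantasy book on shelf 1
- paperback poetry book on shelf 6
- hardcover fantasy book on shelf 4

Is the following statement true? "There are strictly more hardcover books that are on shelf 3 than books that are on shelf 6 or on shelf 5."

False

hardcover books on shelf 3: 3.
books on shelf 6 or on shelf 5: 4.
The claim requires 3 > 4, which does not hold.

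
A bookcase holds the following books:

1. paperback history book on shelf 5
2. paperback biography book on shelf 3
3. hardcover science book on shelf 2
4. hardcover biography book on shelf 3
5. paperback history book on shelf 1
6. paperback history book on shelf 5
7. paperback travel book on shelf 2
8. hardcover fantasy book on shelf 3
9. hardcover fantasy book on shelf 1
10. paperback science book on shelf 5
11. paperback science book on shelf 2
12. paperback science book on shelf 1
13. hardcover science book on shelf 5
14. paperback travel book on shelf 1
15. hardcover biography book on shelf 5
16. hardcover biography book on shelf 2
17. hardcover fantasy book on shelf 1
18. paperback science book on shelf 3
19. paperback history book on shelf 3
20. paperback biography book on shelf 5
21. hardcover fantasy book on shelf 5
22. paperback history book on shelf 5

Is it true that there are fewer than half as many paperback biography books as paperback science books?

False

There are 2 paperback biography books.
There are 4 paperback science books.
The claim requires 2 × 2 = 4 < 4, which does not hold.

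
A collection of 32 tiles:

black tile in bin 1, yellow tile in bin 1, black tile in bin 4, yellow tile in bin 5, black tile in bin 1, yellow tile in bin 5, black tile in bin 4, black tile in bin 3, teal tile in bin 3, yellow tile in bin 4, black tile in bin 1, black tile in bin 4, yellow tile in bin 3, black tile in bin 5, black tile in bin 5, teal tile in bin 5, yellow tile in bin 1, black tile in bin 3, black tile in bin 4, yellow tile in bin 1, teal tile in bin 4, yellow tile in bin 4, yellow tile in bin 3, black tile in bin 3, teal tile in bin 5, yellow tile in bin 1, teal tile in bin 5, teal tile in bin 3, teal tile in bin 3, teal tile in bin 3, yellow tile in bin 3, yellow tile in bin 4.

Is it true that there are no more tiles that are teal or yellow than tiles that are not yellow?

True

tiles that are teal or yellow: 20.
tiles that are not yellow: 20.
The claim requires 20 ≤ 20, which holds.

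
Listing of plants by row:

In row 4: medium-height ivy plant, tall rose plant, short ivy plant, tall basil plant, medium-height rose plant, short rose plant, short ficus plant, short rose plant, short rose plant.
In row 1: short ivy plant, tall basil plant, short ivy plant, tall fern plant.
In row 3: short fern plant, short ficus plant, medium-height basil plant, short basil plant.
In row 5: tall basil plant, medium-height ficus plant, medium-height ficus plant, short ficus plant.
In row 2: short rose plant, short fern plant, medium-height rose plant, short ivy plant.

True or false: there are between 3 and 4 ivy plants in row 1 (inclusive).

There are 2 ivy plants in row 1.
The claim requires 3 ≤ 2 ≤ 4, which does not hold.

False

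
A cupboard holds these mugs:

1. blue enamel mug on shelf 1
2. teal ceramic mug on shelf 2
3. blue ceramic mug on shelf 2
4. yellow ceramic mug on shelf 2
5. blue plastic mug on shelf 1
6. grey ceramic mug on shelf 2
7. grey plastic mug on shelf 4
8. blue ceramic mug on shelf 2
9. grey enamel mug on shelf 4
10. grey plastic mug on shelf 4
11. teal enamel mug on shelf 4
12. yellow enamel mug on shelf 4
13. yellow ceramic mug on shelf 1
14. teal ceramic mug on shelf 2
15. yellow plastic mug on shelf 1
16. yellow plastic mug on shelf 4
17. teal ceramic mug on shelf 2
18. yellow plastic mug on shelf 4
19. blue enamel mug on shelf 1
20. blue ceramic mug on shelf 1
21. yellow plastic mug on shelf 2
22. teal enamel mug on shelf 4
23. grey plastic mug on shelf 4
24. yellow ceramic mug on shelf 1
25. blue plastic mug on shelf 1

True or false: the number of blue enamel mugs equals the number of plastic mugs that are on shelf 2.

|blue enamel mugs| = 2.
|plastic mugs on shelf 2| = 1.
The claim requires 2 = 1, which does not hold.

False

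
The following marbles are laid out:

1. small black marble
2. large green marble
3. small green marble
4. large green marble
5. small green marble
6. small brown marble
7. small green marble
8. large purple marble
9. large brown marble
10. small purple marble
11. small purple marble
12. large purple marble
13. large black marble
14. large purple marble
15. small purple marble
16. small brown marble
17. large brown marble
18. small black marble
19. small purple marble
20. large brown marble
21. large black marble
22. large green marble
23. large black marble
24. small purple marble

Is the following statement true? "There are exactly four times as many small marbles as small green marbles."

small marbles: 12.
small green marbles: 3.
The claim requires 12 = 4 × 3 = 12, which holds.

True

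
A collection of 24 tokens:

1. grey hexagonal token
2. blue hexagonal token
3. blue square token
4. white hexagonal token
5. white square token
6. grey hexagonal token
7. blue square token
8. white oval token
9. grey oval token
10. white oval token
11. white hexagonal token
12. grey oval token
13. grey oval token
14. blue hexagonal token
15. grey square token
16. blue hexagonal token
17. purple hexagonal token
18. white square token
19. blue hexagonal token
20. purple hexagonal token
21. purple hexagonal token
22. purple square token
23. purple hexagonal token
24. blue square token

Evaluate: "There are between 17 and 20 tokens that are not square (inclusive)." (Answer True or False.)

True

|tokens that are not square| = 17.
The claim requires 17 ≤ 17 ≤ 20, which holds.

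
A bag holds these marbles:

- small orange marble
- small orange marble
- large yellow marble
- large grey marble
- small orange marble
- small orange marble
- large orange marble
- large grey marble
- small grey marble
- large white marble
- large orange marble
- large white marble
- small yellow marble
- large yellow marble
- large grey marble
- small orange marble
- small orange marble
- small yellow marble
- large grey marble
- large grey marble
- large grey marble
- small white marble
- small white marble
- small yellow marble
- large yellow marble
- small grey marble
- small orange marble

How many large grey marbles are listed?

6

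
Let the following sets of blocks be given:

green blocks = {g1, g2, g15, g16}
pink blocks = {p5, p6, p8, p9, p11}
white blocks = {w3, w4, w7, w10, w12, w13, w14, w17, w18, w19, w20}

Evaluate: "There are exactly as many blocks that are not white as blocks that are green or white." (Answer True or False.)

False

|blocks that are not white| = 9.
|blocks that are green or white| = 15.
The claim requires 9 = 15, which does not hold.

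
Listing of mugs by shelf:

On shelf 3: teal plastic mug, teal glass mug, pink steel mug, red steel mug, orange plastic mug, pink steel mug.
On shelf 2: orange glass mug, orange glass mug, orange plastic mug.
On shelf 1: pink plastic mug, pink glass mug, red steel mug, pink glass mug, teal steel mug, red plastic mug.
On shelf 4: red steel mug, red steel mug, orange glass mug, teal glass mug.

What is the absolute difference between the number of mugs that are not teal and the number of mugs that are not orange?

1

mugs that are not teal: 15. mugs that are not orange: 14.
|15 − 14| = 15 − 14 = 1.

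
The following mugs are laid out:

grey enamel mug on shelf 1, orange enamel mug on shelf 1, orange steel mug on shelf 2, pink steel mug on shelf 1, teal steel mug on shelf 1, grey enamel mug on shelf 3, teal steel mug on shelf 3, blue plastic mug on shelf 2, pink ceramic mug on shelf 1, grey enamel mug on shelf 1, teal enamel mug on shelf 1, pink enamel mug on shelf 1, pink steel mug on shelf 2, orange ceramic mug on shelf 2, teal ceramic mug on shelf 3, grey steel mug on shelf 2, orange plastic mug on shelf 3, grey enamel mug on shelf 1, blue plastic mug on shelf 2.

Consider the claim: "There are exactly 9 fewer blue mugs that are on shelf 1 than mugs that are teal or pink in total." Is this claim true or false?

False

|blue mugs on shelf 1| = 0.
|mugs that are teal or pink| = 8.
The claim requires 8 − 0 (= 8) to equal 9, which does not hold.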